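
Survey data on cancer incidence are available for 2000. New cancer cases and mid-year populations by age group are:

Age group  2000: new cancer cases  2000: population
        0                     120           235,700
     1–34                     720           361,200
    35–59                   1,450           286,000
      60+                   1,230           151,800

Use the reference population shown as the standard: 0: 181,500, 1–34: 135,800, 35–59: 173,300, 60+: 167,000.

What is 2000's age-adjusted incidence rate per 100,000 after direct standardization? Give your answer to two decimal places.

394.60

Age-specific rates per 100,000 for 2000: 50.91, 199.34, 506.99, 810.28.
Standard total = 657,600; weights = 0.2760, 0.2065, 0.2635, 0.2540.
Standardized rate: 0.2760×50.91 + 0.2065×199.34 + 0.2635×506.99 + 0.2540×810.28 = 394.5992 per 100,000.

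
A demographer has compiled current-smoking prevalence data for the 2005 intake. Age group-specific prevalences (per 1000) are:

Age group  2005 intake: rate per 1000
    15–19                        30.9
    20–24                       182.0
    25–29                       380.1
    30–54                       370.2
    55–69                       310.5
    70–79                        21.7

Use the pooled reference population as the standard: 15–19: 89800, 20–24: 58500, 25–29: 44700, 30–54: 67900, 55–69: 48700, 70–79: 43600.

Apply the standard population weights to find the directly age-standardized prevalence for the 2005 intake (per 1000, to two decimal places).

Standard total = 353200; weights = 0.2542, 0.1656, 0.1266, 0.1922, 0.1379, 0.1234.
Standardized rate: 0.2542×30.9 + 0.1656×182.0 + 0.1266×380.1 + 0.1922×370.2 + 0.1379×310.5 + 0.1234×21.7 = 202.7643 per 1000.

202.76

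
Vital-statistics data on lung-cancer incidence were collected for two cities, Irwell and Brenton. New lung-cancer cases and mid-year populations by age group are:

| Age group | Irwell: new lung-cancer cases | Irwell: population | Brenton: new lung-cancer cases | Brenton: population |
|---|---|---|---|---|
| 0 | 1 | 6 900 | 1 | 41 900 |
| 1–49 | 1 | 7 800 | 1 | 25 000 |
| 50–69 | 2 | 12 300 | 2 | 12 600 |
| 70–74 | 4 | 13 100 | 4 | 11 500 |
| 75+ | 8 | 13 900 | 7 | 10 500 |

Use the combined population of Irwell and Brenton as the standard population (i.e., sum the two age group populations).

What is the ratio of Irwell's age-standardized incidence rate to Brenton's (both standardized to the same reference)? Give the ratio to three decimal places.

1.180

Age-specific rates per 100 000 for Irwell: 14.49, 12.82, 16.26, 30.53, 57.55.
For Brenton: 2.39, 4.00, 15.87, 34.78, 66.67.
Combined standard total = 155 500; weights = 0.3138, 0.2109, 0.1601, 0.1582, 0.1569.
Irwell: 0.3138×14.49 + 0.2109×12.82 + 0.1601×16.26 + 0.1582×30.53 + 0.1569×57.55 = 23.7177 per 100 000.
Brenton: 0.3138×2.39 + 0.2109×4.00 + 0.1601×15.87 + 0.1582×34.78 + 0.1569×66.67 = 20.0979 per 100 000.
Ratio = 23.7177 ÷ 20.0979 = 1.18011.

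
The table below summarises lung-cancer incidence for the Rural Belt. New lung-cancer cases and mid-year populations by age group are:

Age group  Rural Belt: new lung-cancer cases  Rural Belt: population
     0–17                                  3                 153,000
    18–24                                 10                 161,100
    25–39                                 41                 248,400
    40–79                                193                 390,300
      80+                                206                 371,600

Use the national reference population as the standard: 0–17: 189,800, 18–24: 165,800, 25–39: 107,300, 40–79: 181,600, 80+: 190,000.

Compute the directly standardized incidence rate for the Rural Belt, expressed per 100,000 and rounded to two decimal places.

Age-specific rates per 100,000 for the Rural Belt: 1.96, 6.21, 16.51, 49.45, 55.44.
Standard total = 834,500; weights = 0.2274, 0.1987, 0.1286, 0.2176, 0.2277.
Standardized rate: 0.2274×1.96 + 0.1987×6.21 + 0.1286×16.51 + 0.2176×49.45 + 0.2277×55.44 = 27.1842 per 100,000.

27.18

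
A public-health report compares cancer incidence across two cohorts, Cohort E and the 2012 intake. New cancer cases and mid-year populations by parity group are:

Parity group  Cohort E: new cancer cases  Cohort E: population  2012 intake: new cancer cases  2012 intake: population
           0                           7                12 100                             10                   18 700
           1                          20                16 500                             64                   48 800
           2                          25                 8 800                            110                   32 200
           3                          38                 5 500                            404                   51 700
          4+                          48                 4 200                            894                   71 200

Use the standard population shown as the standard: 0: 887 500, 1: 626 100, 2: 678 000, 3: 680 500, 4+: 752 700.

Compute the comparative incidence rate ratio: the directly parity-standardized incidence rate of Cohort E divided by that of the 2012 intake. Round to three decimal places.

Parity-specific rates per 100 000 for Cohort E: 57.85, 121.21, 284.09, 690.91, 1142.86.
For the 2012 intake: 53.48, 131.15, 341.61, 781.43, 1255.62.
Standard total = 3 624 800; weights = 0.2448, 0.1727, 0.1870, 0.1877, 0.2077.
Cohort E: 0.2448×57.85 + 0.1727×121.21 + 0.1870×284.09 + 0.1877×690.91 + 0.2077×1142.86 = 455.2637 per 100 000.
The 2012 intake: 0.2448×53.48 + 0.1727×131.15 + 0.1870×341.61 + 0.1877×781.43 + 0.2077×1255.62 = 507.0773 per 100 000.
Ratio = 455.2637 ÷ 507.0773 = 0.89782.

0.898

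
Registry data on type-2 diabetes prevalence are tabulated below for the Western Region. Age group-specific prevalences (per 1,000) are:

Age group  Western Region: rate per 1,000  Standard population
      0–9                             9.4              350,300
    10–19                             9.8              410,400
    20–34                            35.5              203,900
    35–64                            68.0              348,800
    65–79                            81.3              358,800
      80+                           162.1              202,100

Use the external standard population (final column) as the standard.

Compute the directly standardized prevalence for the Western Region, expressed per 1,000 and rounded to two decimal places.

Standard total = 1,874,300; weights = 0.1869, 0.2190, 0.1088, 0.1861, 0.1914, 0.1078.
Standardized rate: 0.1869×9.4 + 0.2190×9.8 + 0.1088×35.5 + 0.1861×68.0 + 0.1914×81.3 + 0.1078×162.1 = 53.4613 per 1,000.

53.46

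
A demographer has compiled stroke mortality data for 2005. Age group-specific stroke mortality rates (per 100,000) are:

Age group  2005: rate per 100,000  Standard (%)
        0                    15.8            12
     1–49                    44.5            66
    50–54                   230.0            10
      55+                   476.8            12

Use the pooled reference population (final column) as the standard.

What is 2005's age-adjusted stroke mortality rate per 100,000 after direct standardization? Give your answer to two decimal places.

Standard weights: 0.12, 0.66, 0.10, 0.12.
Standardized rate: 0.1200×15.8 + 0.6600×44.5 + 0.1000×230.0 + 0.1200×476.8 = 111.4820 per 100,000.

111.48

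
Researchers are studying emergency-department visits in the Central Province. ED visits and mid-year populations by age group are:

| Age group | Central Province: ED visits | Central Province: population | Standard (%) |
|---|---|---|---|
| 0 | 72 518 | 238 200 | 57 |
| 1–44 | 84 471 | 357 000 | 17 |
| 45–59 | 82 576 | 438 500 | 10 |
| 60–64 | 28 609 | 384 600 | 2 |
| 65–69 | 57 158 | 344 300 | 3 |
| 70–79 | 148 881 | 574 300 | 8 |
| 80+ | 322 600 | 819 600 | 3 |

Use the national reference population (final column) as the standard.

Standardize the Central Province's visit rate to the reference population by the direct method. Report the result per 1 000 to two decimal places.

Age-specific rates per 1 000 for the Central Province: 304.442, 236.613, 188.315, 74.386, 166.012, 259.239, 393.607.
Standard weights: 0.57, 0.17, 0.10, 0.02, 0.03, 0.08, 0.03.
Standardized rate: 0.5700×304.442 + 0.1700×236.613 + 0.1000×188.315 + 0.0200×74.386 + 0.0300×166.012 + 0.0800×259.239 + 0.0300×393.607 = 271.6029 per 1 000.

271.60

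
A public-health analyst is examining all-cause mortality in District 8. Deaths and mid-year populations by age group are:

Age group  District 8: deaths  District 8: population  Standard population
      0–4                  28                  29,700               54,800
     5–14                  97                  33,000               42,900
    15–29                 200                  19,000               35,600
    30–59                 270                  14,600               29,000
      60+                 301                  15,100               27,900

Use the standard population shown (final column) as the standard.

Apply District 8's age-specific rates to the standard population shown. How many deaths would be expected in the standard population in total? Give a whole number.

1645

Age-specific rates per 1,000 for District 8: 0.943, 2.939, 10.526, 18.493, 19.934.
Expected deaths = Σ (standard pop × age-specific rate ÷ 1,000)
= 54,800×0.943/1,000 + 42,900×2.939/1,000 + 35,600×10.526/1,000 + 29,000×18.493/1,000 + 27,900×19.934/1,000
= 51.66 + 126.10 + 374.74 + 536.30 + 556.15 = 1644.95.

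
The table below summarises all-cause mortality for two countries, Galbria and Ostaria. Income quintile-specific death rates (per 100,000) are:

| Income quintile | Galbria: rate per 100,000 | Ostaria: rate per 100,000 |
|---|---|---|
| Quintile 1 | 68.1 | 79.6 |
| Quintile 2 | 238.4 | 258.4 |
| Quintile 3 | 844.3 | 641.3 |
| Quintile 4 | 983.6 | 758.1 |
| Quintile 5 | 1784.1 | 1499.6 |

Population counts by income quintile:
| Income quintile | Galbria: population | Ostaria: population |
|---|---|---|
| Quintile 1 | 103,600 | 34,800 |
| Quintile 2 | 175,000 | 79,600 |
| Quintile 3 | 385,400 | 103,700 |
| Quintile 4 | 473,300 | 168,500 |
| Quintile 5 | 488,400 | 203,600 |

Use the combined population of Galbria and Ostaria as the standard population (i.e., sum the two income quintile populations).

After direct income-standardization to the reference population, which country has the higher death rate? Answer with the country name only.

Galbria

Combined standard total = 2,215,900; weights = 0.0625, 0.1149, 0.2207, 0.2896, 0.3123.
Galbria: 0.0625×68.1 + 0.1149×238.4 + 0.2207×844.3 + 0.2896×983.6 + 0.3123×1784.1 = 1060.0390 per 100,000.
Ostaria: 0.0625×79.6 + 0.1149×258.4 + 0.2207×641.3 + 0.2896×758.1 + 0.3123×1499.6 = 864.0899 per 100,000.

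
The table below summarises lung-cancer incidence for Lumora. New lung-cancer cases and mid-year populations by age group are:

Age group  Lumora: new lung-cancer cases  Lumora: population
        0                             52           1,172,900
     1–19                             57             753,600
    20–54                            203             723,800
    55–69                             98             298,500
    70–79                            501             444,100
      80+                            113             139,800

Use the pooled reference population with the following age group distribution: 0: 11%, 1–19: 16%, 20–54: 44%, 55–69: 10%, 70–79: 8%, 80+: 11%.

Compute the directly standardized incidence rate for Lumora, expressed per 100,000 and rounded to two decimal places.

Age-specific rates per 100,000 for Lumora: 4.43, 7.56, 28.05, 32.83, 112.81, 80.83.
Standard weights: 0.11, 0.16, 0.44, 0.10, 0.08, 0.11.
Standardized rate: 0.1100×4.43 + 0.1600×7.56 + 0.4400×28.05 + 0.1000×32.83 + 0.0800×112.81 + 0.1100×80.83 = 35.2376 per 100,000.

35.24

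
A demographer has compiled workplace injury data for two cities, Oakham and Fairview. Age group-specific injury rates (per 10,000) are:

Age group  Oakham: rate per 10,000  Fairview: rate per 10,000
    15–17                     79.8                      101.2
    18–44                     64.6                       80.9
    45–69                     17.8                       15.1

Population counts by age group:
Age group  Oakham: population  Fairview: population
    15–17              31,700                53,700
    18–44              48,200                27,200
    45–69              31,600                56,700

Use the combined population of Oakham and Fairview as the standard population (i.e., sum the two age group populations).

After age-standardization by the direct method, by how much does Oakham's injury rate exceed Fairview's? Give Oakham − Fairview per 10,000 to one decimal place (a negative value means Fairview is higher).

-11.3

Combined standard total = 249,100; weights = 0.3428, 0.3027, 0.3545.
Oakham: 0.3428×79.8 + 0.3027×64.6 + 0.3545×17.8 = 53.2216 per 10,000.
Fairview: 0.3428×101.2 + 0.3027×80.9 + 0.3545×15.1 = 64.5350 per 10,000.
Difference = 53.2216 − 64.5350 = -11.3134.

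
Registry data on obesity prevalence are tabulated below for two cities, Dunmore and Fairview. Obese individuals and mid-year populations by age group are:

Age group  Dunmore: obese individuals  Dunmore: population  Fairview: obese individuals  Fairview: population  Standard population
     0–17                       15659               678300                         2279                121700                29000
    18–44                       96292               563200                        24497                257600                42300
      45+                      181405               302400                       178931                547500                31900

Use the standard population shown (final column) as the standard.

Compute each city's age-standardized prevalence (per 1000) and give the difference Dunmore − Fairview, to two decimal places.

116.73

Age-specific rates per 1000 for Dunmore: 23.086, 170.973, 599.884.
For Fairview: 18.726, 95.097, 326.815.
Standard total = 103200; weights = 0.2810, 0.4099, 0.3091.
Dunmore: 0.2810×23.086 + 0.4099×170.973 + 0.3091×599.884 = 261.9956 per 1000.
Fairview: 0.2810×18.726 + 0.4099×95.097 + 0.3091×326.815 = 145.2622 per 1000.
Difference = 261.9956 − 145.2622 = 116.7335.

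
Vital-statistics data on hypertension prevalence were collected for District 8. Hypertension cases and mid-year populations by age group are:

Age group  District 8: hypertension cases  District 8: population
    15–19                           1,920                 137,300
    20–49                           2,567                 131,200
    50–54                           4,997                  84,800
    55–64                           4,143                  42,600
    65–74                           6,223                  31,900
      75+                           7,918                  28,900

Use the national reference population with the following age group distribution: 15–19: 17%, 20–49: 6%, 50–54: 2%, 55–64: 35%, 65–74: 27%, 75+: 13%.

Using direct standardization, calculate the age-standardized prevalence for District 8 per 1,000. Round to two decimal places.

Age-specific rates per 1,000 for District 8: 13.984, 19.566, 58.927, 97.254, 195.078, 273.979.
Standard weights: 0.17, 0.06, 0.02, 0.35, 0.27, 0.13.
Standardized rate: 0.1700×13.984 + 0.0600×19.566 + 0.0200×58.927 + 0.3500×97.254 + 0.2700×195.078 + 0.1300×273.979 = 127.0569 per 1,000.

127.06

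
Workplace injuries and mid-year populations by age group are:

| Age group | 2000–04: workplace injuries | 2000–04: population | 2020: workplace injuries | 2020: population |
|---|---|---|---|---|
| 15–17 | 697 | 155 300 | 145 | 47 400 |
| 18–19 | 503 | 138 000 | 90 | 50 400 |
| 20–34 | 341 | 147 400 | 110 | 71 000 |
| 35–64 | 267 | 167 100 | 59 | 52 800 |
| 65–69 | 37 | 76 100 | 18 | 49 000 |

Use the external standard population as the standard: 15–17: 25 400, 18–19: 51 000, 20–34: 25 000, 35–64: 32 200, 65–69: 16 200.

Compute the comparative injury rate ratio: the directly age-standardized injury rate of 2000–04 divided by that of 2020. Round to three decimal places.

1.672

Age-specific rates per 10 000 for 2000–04: 44.88, 36.45, 23.13, 15.98, 4.86.
For 2020: 30.59, 17.86, 15.49, 11.17, 3.67.
Standard total = 149 800; weights = 0.1696, 0.3405, 0.1669, 0.2150, 0.1081.
2000–04: 0.1696×44.88 + 0.3405×36.45 + 0.1669×23.13 + 0.2150×15.98 + 0.1081×4.86 = 27.8406 per 10 000.
2020: 0.1696×30.59 + 0.3405×17.86 + 0.1669×15.49 + 0.2150×11.17 + 0.1081×3.67 = 16.6513 per 10 000.
Ratio = 27.8406 ÷ 16.6513 = 1.67198.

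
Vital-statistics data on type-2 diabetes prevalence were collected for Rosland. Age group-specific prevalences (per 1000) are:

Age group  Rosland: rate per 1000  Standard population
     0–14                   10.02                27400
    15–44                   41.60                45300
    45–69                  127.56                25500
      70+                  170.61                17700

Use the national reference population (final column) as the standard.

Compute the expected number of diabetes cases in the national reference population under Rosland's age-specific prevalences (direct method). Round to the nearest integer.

8432

Expected diabetes cases = Σ (standard pop × age-specific rate ÷ 1000)
= 27400×10.02/1000 + 45300×41.60/1000 + 25500×127.56/1000 + 17700×170.61/1000
= 274.55 + 1884.48 + 3252.78 + 3019.80 = 8431.61.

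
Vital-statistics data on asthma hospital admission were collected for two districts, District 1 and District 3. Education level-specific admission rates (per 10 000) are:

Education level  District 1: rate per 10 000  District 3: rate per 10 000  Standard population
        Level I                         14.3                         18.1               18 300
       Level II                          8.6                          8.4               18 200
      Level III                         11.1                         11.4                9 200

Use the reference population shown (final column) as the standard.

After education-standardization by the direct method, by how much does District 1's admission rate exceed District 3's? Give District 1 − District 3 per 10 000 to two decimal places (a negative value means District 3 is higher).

-1.50

Standard total = 45 700; weights = 0.4004, 0.3982, 0.2013.
District 1: 0.4004×14.3 + 0.3982×8.6 + 0.2013×11.1 = 11.3858 per 10 000.
District 3: 0.4004×18.1 + 0.3982×8.4 + 0.2013×11.4 = 12.8882 per 10 000.
Difference = 11.3858 − 12.8882 = -1.5024.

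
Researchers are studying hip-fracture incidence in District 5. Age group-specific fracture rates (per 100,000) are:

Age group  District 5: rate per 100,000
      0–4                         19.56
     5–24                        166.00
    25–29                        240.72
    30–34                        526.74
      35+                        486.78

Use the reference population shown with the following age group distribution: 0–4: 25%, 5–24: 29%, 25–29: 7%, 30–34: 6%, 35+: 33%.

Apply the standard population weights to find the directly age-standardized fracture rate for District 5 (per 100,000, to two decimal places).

262.12

Standard weights: 0.25, 0.29, 0.07, 0.06, 0.33.
Standardized rate: 0.2500×19.56 + 0.2900×166.00 + 0.0700×240.72 + 0.0600×526.74 + 0.3300×486.78 = 262.1222 per 100,000.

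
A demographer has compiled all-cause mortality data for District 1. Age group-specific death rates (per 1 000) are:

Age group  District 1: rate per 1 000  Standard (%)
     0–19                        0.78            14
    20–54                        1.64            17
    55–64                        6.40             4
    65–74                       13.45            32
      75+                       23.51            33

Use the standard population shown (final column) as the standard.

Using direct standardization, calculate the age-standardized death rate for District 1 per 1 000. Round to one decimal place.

12.7

Standard weights: 0.14, 0.17, 0.04, 0.32, 0.33.
Standardized rate: 0.1400×0.78 + 0.1700×1.64 + 0.0400×6.40 + 0.3200×13.45 + 0.3300×23.51 = 12.7063 per 1 000.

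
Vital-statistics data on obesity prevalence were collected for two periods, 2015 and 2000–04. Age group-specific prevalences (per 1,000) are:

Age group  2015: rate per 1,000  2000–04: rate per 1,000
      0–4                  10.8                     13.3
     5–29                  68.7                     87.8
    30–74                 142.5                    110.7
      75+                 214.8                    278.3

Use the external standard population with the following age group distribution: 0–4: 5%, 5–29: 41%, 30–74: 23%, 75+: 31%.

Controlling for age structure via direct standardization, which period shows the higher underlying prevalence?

Standard weights: 0.05, 0.41, 0.23, 0.31.
2015: 0.0500×10.8 + 0.4100×68.7 + 0.2300×142.5 + 0.3100×214.8 = 128.0700 per 1,000.
2000–04: 0.0500×13.3 + 0.4100×87.8 + 0.2300×110.7 + 0.3100×278.3 = 148.3970 per 1,000.

2000–04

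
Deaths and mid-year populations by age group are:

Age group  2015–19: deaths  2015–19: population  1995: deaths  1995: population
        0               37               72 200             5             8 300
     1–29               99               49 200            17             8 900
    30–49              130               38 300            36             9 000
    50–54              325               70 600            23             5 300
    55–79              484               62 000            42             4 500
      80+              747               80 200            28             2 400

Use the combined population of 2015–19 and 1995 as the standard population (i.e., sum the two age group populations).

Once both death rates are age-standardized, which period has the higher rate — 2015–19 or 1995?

1995

Age-specific rates per 1 000 for 2015–19: 0.512, 2.012, 3.394, 4.603, 7.806, 9.314.
For 1995: 0.602, 1.910, 4.000, 4.340, 9.333, 11.667.
Combined standard total = 410 900; weights = 0.1959, 0.1414, 0.1151, 0.1847, 0.1618, 0.2010.
2015–19: 0.1959×0.512 + 0.1414×2.012 + 0.1151×3.394 + 0.1847×4.603 + 0.1618×7.806 + 0.2010×9.314 = 4.7617 per 1 000.
1995: 0.1959×0.602 + 0.1414×1.910 + 0.1151×4.000 + 0.1847×4.340 + 0.1618×9.333 + 0.2010×11.667 = 5.5059 per 1 000.
The crude rates (4.89 vs 3.93) would put 2015–19 higher, but that reflects its age composition; once standardized to a common age structure, 1995 has the higher underlying rate.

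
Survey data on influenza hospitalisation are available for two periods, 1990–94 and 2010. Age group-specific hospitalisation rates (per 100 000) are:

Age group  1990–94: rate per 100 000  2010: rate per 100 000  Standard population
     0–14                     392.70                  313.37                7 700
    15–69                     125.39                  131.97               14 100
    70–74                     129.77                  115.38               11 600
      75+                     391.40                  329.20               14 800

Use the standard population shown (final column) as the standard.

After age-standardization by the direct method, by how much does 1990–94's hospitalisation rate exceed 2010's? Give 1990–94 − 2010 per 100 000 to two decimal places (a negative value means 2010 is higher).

33.31

Standard total = 48 200; weights = 0.1598, 0.2925, 0.2407, 0.3071.
1990–94: 0.1598×392.70 + 0.2925×125.39 + 0.2407×129.77 + 0.3071×391.40 = 250.8266 per 100 000.
2010: 0.1598×313.37 + 0.2925×131.97 + 0.2407×115.38 + 0.3071×329.20 = 217.5165 per 100 000.
Difference = 250.8266 − 217.5165 = 33.3101.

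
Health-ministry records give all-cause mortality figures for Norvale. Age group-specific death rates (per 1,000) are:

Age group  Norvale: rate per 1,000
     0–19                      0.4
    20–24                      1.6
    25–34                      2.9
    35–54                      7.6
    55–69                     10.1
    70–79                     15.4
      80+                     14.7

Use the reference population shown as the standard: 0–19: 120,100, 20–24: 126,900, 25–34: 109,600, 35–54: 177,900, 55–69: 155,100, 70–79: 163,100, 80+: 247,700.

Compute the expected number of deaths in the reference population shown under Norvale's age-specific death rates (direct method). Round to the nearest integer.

Expected deaths = Σ (standard pop × age-specific rate ÷ 1,000)
= 120,100×0.4/1,000 + 126,900×1.6/1,000 + 109,600×2.9/1,000 + 177,900×7.6/1,000 + 155,100×10.1/1,000 + 163,100×15.4/1,000 + 247,700×14.7/1,000
= 48.04 + 203.04 + 317.84 + 1352.04 + 1566.51 + 2511.74 + 3641.19 = 9640.40.

9640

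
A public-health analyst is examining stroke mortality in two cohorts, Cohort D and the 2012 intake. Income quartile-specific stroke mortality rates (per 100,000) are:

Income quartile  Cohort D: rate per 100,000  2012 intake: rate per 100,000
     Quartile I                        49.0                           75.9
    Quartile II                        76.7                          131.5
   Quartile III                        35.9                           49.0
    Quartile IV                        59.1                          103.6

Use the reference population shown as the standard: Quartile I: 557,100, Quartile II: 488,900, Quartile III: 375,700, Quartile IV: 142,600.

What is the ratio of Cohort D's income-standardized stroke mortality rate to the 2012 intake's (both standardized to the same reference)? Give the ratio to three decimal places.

0.620

Standard total = 1,564,300; weights = 0.3561, 0.3125, 0.2402, 0.0912.
Cohort D: 0.3561×49.0 + 0.3125×76.7 + 0.2402×35.9 + 0.0912×59.1 = 55.4317 per 100,000.
The 2012 intake: 0.3561×75.9 + 0.3125×131.5 + 0.2402×49.0 + 0.0912×103.6 = 89.3415 per 100,000.
Ratio = 55.4317 ÷ 89.3415 = 0.62045.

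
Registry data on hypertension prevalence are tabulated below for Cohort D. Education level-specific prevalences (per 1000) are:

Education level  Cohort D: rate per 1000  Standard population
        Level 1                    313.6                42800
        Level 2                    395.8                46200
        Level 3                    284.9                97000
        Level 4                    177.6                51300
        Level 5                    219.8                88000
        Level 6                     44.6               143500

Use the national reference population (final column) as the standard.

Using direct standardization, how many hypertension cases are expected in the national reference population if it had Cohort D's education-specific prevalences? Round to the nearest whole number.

94197

Expected hypertension cases = Σ (standard pop × education-specific rate ÷ 1000)
= 42800×313.6/1000 + 46200×395.8/1000 + 97000×284.9/1000 + 51300×177.6/1000 + 88000×219.8/1000 + 143500×44.6/1000
= 13422.08 + 18285.96 + 27635.30 + 9110.88 + 19342.40 + 6400.10 = 94196.72.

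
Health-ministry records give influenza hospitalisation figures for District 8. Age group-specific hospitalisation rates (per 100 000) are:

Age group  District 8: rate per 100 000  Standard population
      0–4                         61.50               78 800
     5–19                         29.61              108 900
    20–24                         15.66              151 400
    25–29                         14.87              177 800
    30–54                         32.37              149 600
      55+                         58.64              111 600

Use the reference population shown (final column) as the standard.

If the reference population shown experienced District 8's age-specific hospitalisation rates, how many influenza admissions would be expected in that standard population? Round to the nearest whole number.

245

Expected influenza admissions = Σ (standard pop × age-specific rate ÷ 100 000)
= 78 800×61.50/100 000 + 108 900×29.61/100 000 + 151 400×15.66/100 000 + 177 800×14.87/100 000 + 149 600×32.37/100 000 + 111 600×58.64/100 000
= 48.46 + 32.25 + 23.71 + 26.44 + 48.43 + 65.44 = 244.72.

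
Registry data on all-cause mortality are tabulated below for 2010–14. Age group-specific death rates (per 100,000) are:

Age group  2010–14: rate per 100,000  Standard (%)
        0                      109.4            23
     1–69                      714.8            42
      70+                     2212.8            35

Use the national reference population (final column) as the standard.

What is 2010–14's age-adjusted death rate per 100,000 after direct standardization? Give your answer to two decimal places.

Standard weights: 0.23, 0.42, 0.35.
Standardized rate: 0.2300×109.4 + 0.4200×714.8 + 0.3500×2212.8 = 1099.8580 per 100,000.

1099.86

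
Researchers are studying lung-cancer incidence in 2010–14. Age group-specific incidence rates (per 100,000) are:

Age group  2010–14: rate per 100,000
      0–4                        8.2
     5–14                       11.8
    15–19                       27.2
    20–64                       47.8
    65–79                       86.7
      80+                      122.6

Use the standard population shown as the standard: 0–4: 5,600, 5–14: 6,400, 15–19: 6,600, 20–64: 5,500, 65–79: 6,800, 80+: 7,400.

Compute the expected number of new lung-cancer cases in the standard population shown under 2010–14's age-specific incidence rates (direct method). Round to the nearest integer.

Expected new lung-cancer cases = Σ (standard pop × age-specific rate ÷ 100,000)
= 5,600×8.2/100,000 + 6,400×11.8/100,000 + 6,600×27.2/100,000 + 5,500×47.8/100,000 + 6,800×86.7/100,000 + 7,400×122.6/100,000
= 0.46 + 0.76 + 1.80 + 2.63 + 5.90 + 9.07 = 20.61.

21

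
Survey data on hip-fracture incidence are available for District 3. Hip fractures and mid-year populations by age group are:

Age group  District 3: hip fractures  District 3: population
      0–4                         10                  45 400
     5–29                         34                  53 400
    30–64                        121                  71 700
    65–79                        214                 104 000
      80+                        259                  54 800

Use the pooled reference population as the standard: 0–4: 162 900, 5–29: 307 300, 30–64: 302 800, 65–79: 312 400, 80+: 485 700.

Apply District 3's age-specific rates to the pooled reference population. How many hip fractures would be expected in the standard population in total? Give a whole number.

3681

Age-specific rates per 100 000 for District 3: 22.03, 63.67, 168.76, 205.77, 472.63.
Expected hip fractures = Σ (standard pop × age-specific rate ÷ 100 000)
= 162 900×22.03/100 000 + 307 300×63.67/100 000 + 302 800×168.76/100 000 + 312 400×205.77/100 000 + 485 700×472.63/100 000
= 35.88 + 195.66 + 511.00 + 642.82 + 2295.55 = 3680.92.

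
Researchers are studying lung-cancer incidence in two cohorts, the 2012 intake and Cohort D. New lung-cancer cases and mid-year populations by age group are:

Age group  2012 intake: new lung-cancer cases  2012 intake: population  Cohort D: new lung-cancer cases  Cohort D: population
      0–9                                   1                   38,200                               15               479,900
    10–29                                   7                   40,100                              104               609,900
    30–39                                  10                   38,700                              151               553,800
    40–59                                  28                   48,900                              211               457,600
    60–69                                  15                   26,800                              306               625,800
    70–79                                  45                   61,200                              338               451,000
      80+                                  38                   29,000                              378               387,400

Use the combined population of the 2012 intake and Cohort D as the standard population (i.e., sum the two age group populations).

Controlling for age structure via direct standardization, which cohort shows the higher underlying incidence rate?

2012 intake

Age-specific rates per 100,000 for the 2012 intake: 2.62, 17.46, 25.84, 57.26, 55.97, 73.53, 131.03.
For Cohort D: 3.13, 17.05, 27.27, 46.11, 48.90, 74.94, 97.57.
Combined standard total = 3,848,300; weights = 0.1346, 0.1689, 0.1540, 0.1316, 0.1696, 0.1331, 0.1082.
The 2012 intake: 0.1346×2.62 + 0.1689×17.46 + 0.1540×25.84 + 0.1316×57.26 + 0.1696×55.97 + 0.1331×73.53 + 0.1082×131.03 = 48.2721 per 100,000.
Cohort D: 0.1346×3.13 + 0.1689×17.05 + 0.1540×27.27 + 0.1316×46.11 + 0.1696×48.90 + 0.1331×74.94 + 0.1082×97.57 = 42.3927 per 100,000.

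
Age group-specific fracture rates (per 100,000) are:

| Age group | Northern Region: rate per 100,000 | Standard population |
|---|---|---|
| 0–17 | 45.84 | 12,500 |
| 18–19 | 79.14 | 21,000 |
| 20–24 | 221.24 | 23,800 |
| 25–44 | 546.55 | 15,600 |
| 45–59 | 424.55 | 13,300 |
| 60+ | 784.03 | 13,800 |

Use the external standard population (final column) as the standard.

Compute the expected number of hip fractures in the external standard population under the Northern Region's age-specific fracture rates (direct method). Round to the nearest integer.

325

Expected hip fractures = Σ (standard pop × age-specific rate ÷ 100,000)
= 12,500×45.84/100,000 + 21,000×79.14/100,000 + 23,800×221.24/100,000 + 15,600×546.55/100,000 + 13,300×424.55/100,000 + 13,800×784.03/100,000
= 5.73 + 16.62 + 52.66 + 85.26 + 56.47 + 108.20 = 324.93.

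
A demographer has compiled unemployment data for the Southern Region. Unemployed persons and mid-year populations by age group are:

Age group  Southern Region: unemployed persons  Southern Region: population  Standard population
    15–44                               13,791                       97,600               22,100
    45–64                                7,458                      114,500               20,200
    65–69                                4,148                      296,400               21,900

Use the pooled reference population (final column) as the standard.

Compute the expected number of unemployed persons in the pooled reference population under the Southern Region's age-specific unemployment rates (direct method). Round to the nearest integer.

4745

Age-specific rates per 1,000 for the Southern Region: 141.301, 65.135, 13.995.
Expected unemployed persons = Σ (standard pop × age-specific rate ÷ 1,000)
= 22,100×141.301/1,000 + 20,200×65.135/1,000 + 21,900×13.995/1,000
= 3122.76 + 1315.73 + 306.48 = 4744.97.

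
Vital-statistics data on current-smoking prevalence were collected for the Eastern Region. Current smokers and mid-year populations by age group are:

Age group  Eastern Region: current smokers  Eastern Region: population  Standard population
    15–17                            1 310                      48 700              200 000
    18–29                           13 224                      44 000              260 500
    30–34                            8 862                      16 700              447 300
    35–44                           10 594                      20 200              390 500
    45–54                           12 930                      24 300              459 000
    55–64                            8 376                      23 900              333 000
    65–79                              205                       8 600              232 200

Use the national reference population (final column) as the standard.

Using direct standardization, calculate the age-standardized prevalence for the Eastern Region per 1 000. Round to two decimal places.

Age-specific rates per 1 000 for the Eastern Region: 26.899, 300.545, 530.659, 524.455, 532.099, 350.460, 23.837.
Standard total = 2 322 500; weights = 0.0861, 0.1122, 0.1926, 0.1681, 0.1976, 0.1434, 0.1000.
Standardized rate: 0.0861×26.899 + 0.1122×300.545 + 0.1926×530.659 + 0.1681×524.455 + 0.1976×532.099 + 0.1434×350.460 + 0.1000×23.837 = 384.2011 per 1 000.

384.20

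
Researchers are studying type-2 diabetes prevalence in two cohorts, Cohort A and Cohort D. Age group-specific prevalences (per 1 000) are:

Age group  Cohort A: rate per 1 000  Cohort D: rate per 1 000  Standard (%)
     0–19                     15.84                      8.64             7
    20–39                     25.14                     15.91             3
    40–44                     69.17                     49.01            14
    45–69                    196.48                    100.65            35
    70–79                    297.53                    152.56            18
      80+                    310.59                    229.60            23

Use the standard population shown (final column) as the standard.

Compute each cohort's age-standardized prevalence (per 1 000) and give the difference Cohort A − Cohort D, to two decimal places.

81.87

Standard weights: 0.07, 0.03, 0.14, 0.35, 0.18, 0.23.
Cohort A: 0.0700×15.84 + 0.0300×25.14 + 0.1400×69.17 + 0.3500×196.48 + 0.1800×297.53 + 0.2300×310.59 = 205.3059 per 1 000.
Cohort D: 0.0700×8.64 + 0.0300×15.91 + 0.1400×49.01 + 0.3500×100.65 + 0.1800×152.56 + 0.2300×229.60 = 123.4398 per 1 000.
Difference = 205.3059 − 123.4398 = 81.8661.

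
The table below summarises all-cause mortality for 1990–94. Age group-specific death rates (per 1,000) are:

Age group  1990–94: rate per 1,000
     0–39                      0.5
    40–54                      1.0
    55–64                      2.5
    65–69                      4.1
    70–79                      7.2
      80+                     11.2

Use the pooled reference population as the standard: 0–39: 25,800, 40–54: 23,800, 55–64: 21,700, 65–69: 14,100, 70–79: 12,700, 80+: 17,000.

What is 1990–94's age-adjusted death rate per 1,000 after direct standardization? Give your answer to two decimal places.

Standard total = 115,100; weights = 0.2242, 0.2068, 0.1885, 0.1225, 0.1103, 0.1477.
Standardized rate: 0.2242×0.5 + 0.2068×1.0 + 0.1885×2.5 + 0.1225×4.1 + 0.1103×7.2 + 0.1477×11.2 = 3.7411 per 1,000.

3.74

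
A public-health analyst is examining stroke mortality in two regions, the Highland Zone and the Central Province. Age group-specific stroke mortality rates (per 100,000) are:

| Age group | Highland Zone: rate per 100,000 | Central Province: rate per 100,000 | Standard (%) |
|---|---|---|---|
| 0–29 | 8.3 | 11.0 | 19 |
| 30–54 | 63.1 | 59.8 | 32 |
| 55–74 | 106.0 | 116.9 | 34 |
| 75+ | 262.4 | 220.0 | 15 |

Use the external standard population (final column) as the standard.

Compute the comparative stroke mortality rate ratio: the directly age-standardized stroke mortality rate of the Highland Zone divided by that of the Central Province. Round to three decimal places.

1.034

Standard weights: 0.19, 0.32, 0.34, 0.15.
The Highland Zone: 0.1900×8.3 + 0.3200×63.1 + 0.3400×106.0 + 0.1500×262.4 = 97.1690 per 100,000.
The Central Province: 0.1900×11.0 + 0.3200×59.8 + 0.3400×116.9 + 0.1500×220.0 = 93.9720 per 100,000.
Ratio = 97.1690 ÷ 93.9720 = 1.03402.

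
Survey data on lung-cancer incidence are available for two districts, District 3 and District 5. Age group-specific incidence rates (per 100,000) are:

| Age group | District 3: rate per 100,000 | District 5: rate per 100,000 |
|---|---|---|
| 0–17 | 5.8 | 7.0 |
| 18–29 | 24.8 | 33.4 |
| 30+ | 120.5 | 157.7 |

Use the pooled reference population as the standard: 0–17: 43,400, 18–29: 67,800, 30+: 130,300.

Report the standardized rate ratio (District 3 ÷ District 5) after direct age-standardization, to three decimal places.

Standard total = 241,500; weights = 0.1797, 0.2807, 0.5395.
District 3: 0.1797×5.8 + 0.2807×24.8 + 0.5395×120.5 = 73.0199 per 100,000.
District 5: 0.1797×7.0 + 0.2807×33.4 + 0.5395×157.7 = 95.7210 per 100,000.
Ratio = 73.0199 ÷ 95.7210 = 0.76284.

0.763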